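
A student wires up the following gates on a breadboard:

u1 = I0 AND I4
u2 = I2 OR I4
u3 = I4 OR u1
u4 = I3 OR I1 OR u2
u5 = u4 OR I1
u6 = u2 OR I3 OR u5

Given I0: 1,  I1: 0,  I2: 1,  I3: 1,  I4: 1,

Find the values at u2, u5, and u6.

u2 = I2 OR I4 = 1 OR 1 = 1
u4 = I3 OR I1 OR u2 = 1 OR 0 OR 1 = 1
u5 = u4 OR I1 = 1 OR 0 = 1
u6 = u2 OR I3 OR u5 = 1 OR 1 OR 1 = 1

u2 = 1, u5 = 1, u6 = 1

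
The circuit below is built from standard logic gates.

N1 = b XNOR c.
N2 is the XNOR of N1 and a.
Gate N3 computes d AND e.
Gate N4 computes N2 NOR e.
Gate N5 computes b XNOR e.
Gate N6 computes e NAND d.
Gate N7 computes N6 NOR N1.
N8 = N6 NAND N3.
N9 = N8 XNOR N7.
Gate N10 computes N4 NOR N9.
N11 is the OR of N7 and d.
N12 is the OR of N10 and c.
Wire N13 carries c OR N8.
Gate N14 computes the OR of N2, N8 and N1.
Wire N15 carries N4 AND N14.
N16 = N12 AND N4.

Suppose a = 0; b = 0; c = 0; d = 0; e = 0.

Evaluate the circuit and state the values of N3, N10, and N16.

N1 = b XNOR c = 0 XNOR 0 = 1
N2 = N1 XNOR a = 1 XNOR 0 = 0
N3 = d AND e = 0 AND 0 = 0
N4 = N2 NOR e = 0 NOR 0 = 1
N6 = e NAND d = 0 NAND 0 = 1
N7 = N6 NOR N1 = 1 NOR 1 = 0
N8 = N6 NAND N3 = 1 NAND 0 = 1
N9 = N8 XNOR N7 = 1 XNOR 0 = 0
N10 = N4 NOR N9 = 1 NOR 0 = 0
N12 = N10 OR c = 0 OR 0 = 0
N16 = N12 AND N4 = 0 AND 1 = 0

N3 = 0; N10 = 0; N16 = 0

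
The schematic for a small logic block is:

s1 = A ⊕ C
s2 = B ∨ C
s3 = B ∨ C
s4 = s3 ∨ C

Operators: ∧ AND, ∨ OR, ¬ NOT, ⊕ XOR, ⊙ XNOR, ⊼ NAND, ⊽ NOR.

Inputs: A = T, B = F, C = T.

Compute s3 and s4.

s3 = T, s4 = T

s3 = B OR C = F OR T = T
s4 = s3 OR C = T OR T = T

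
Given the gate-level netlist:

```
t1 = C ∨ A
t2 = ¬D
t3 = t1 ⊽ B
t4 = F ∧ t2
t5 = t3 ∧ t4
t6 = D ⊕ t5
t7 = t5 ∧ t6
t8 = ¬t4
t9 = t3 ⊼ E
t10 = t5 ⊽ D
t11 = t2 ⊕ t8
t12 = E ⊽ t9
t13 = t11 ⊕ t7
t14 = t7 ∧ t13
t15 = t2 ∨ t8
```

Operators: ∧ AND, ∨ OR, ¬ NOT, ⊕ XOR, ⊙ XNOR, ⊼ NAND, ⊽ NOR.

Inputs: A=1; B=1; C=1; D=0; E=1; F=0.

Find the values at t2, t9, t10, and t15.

t2 = 1; t9 = 1; t10 = 1; t15 = 1

t1 = C OR A = 1 OR 1 = 1
t2 = NOT D = NOT 0 = 1
t3 = t1 NOR B = 1 NOR 1 = 0
t4 = F AND t2 = 0 AND 1 = 0
t5 = t3 AND t4 = 0 AND 0 = 0
t8 = NOT t4 = NOT 0 = 1
t9 = t3 NAND E = 0 NAND 1 = 1
t10 = t5 NOR D = 0 NOR 0 = 1
t15 = t2 OR t8 = 1 OR 1 = 1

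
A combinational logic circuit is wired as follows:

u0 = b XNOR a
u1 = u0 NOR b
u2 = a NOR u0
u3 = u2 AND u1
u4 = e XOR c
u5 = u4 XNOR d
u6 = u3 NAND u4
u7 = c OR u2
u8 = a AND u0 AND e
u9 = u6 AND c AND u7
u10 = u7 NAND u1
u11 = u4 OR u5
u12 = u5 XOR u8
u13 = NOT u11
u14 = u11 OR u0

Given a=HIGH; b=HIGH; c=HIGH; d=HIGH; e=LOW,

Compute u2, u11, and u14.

u0 = b XNOR a = HIGH XNOR HIGH = HIGH
u2 = a NOR u0 = HIGH NOR HIGH = LOW
u4 = e XOR c = LOW XOR HIGH = HIGH
u5 = u4 XNOR d = HIGH XNOR HIGH = HIGH
u11 = u4 OR u5 = HIGH OR HIGH = HIGH
u14 = u11 OR u0 = HIGH OR HIGH = HIGH

u2 = LOW  u11 = HIGH  u14 = HIGH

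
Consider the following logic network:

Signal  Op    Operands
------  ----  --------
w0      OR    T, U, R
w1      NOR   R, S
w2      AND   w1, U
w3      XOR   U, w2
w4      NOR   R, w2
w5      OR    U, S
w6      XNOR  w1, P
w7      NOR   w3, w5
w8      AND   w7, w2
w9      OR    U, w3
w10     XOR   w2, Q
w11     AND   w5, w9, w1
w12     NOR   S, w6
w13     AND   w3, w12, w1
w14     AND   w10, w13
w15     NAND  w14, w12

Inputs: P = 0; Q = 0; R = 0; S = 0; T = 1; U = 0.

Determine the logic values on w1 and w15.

w1 = 1; w15 = 1

w1 = R NOR S = 0 NOR 0 = 1
w2 = w1 AND U = 1 AND 0 = 0
w3 = U XOR w2 = 0 XOR 0 = 0
w6 = w1 XNOR P = 1 XNOR 0 = 0
w10 = w2 XOR Q = 0 XOR 0 = 0
w12 = S NOR w6 = 0 NOR 0 = 1
w13 = w3 AND w12 AND w1 = 0 AND 1 AND 1 = 0
w14 = w10 AND w13 = 0 AND 0 = 0
w15 = w14 NAND w12 = 0 NAND 1 = 1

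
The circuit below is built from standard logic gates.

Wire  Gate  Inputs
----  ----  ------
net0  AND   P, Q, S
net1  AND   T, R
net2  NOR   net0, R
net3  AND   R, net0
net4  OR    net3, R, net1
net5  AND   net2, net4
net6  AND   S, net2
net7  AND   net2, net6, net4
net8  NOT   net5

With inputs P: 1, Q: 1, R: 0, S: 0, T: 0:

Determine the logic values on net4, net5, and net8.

net4 = 0, net5 = 0, net8 = 1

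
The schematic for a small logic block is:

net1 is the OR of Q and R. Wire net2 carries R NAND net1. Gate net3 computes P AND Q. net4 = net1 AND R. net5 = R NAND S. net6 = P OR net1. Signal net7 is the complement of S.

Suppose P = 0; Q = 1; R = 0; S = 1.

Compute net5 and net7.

net5 = 1  net7 = 0

net5 = R NAND S = 0 NAND 1 = 1
net7 = NOT S = NOT 1 = 0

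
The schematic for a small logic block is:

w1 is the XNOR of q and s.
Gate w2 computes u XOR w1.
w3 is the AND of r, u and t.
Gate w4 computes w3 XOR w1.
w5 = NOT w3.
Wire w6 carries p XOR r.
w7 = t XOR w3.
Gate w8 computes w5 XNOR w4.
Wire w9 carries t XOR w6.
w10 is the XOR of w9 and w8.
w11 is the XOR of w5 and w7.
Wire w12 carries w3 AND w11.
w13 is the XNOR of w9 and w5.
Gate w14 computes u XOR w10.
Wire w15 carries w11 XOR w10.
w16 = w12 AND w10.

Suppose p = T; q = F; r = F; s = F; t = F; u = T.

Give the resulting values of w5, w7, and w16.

w1 = q XNOR s = F XNOR F = T
w3 = r AND u AND t = F AND T AND F = F
w4 = w3 XOR w1 = F XOR T = T
w5 = NOT w3 = NOT F = T
w6 = p XOR r = T XOR F = T
w7 = t XOR w3 = F XOR F = F
w8 = w5 XNOR w4 = T XNOR T = T
w9 = t XOR w6 = F XOR T = T
w10 = w9 XOR w8 = T XOR T = F
w11 = w5 XOR w7 = T XOR F = T
w12 = w3 AND w11 = F AND T = F
w16 = w12 AND w10 = F AND F = F

w5 = T; w7 = F; w16 = F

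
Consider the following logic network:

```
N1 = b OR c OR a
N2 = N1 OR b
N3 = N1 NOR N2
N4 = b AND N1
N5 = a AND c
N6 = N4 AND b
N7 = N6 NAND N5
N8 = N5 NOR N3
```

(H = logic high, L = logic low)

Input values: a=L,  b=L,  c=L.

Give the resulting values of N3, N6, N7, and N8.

N1 = b OR c OR a = L OR L OR L = L
N2 = N1 OR b = L OR L = L
N3 = N1 NOR N2 = L NOR L = H
N4 = b AND N1 = L AND L = L
N5 = a AND c = L AND L = L
N6 = N4 AND b = L AND L = L
N7 = N6 NAND N5 = L NAND L = H
N8 = N5 NOR N3 = L NOR H = L

N3 = H, N6 = L, N7 = H, N8 = L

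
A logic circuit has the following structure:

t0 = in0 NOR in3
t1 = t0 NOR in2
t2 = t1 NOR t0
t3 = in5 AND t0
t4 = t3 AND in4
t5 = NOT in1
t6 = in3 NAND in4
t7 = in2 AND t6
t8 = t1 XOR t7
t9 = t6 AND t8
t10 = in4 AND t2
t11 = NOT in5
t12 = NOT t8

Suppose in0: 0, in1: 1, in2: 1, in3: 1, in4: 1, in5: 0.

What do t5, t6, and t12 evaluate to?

t0 = in0 NOR in3 = 0 NOR 1 = 0
t1 = t0 NOR in2 = 0 NOR 1 = 0
t5 = NOT in1 = NOT 1 = 0
t6 = in3 NAND in4 = 1 NAND 1 = 0
t7 = in2 AND t6 = 1 AND 0 = 0
t8 = t1 XOR t7 = 0 XOR 0 = 0
t12 = NOT t8 = NOT 0 = 1

t5 = 0, t6 = 0, t12 = 1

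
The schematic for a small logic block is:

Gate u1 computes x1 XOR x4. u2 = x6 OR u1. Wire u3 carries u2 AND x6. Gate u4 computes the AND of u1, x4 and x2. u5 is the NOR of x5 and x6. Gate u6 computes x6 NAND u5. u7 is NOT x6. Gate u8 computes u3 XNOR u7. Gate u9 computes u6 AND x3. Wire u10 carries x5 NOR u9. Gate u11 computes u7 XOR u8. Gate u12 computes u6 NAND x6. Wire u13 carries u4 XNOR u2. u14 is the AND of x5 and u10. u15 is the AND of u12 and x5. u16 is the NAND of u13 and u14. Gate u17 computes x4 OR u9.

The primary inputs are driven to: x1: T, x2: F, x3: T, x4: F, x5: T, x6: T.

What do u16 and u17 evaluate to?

u16 = T  u17 = T

u1 = x1 XOR x4 = T XOR F = T
u2 = x6 OR u1 = T OR T = T
u4 = u1 AND x4 AND x2 = T AND F AND F = F
u5 = x5 NOR x6 = T NOR T = F
u6 = x6 NAND u5 = T NAND F = T
u9 = u6 AND x3 = T AND T = T
u10 = x5 NOR u9 = T NOR T = F
u13 = u4 XNOR u2 = F XNOR T = F
u14 = x5 AND u10 = T AND F = F
u16 = u13 NAND u14 = F NAND F = T
u17 = x4 OR u9 = F OR T = T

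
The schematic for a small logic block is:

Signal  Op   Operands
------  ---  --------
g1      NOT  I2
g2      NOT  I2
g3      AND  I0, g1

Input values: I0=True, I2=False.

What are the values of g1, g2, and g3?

g1 = True; g2 = True; g3 = True

g1 = NOT I2 = NOT False = True
g2 = NOT I2 = NOT False = True
g3 = I0 AND g1 = True AND True = True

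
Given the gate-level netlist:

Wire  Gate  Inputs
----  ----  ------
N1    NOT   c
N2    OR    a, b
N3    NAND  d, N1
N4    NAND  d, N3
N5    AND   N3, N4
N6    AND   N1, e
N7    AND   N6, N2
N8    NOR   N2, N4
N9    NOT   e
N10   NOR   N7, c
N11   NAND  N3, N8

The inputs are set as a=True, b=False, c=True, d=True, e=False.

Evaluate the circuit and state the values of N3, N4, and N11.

N1 = NOT c = NOT True = False
N2 = a OR b = True OR False = True
N3 = d NAND N1 = True NAND False = True
N4 = d NAND N3 = True NAND True = False
N8 = N2 NOR N4 = True NOR False = False
N11 = N3 NAND N8 = True NAND False = True

N3 = True; N4 = False; N11 = True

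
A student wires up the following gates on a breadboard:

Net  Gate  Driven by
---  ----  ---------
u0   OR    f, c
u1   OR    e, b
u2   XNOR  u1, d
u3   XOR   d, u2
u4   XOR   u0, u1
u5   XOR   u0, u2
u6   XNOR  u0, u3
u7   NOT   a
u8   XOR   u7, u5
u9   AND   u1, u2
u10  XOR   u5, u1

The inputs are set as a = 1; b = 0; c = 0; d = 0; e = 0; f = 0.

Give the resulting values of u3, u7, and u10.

u3 = 1, u7 = 0, u10 = 1

u0 = f OR c = 0 OR 0 = 0
u1 = e OR b = 0 OR 0 = 0
u2 = u1 XNOR d = 0 XNOR 0 = 1
u3 = d XOR u2 = 0 XOR 1 = 1
u5 = u0 XOR u2 = 0 XOR 1 = 1
u7 = NOT a = NOT 1 = 0
u10 = u5 XOR u1 = 1 XOR 0 = 1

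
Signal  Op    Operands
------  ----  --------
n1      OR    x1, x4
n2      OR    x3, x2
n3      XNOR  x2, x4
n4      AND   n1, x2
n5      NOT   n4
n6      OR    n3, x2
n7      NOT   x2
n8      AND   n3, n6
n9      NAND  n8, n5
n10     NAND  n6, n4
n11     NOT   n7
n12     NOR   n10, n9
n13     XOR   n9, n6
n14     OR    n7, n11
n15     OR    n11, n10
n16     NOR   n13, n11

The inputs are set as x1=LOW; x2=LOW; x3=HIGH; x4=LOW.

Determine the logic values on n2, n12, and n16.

n1 = x1 OR x4 = LOW OR LOW = LOW
n2 = x3 OR x2 = HIGH OR LOW = HIGH
n3 = x2 XNOR x4 = LOW XNOR LOW = HIGH
n4 = n1 AND x2 = LOW AND LOW = LOW
n5 = NOT n4 = NOT LOW = HIGH
n6 = n3 OR x2 = HIGH OR LOW = HIGH
n7 = NOT x2 = NOT LOW = HIGH
n8 = n3 AND n6 = HIGH AND HIGH = HIGH
n9 = n8 NAND n5 = HIGH NAND HIGH = LOW
n10 = n6 NAND n4 = HIGH NAND LOW = HIGH
n11 = NOT n7 = NOT HIGH = LOW
n12 = n10 NOR n9 = HIGH NOR LOW = LOW
n13 = n9 XOR n6 = LOW XOR HIGH = HIGH
n16 = n13 NOR n11 = HIGH NOR LOW = LOW

n2 = HIGH, n12 = LOW, n16 = LOW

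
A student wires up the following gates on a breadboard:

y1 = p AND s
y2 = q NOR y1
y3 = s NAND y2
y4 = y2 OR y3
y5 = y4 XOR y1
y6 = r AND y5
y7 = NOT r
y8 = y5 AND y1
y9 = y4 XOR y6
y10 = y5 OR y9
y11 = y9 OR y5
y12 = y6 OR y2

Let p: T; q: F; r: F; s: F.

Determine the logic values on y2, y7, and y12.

y1 = p AND s = T AND F = F
y2 = q NOR y1 = F NOR F = T
y3 = s NAND y2 = F NAND T = T
y4 = y2 OR y3 = T OR T = T
y5 = y4 XOR y1 = T XOR F = T
y6 = r AND y5 = F AND T = F
y7 = NOT r = NOT F = T
y12 = y6 OR y2 = F OR T = T

y2 = T; y7 = T; y12 = T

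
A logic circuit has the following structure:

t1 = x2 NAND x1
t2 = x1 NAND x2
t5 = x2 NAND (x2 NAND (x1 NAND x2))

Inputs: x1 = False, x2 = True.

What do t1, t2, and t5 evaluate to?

t1 = True, t2 = True, t5 = True

t1 = True NAND False = True
t2 = False NAND True = True
t5 = True NAND (True NAND (False NAND True)) = True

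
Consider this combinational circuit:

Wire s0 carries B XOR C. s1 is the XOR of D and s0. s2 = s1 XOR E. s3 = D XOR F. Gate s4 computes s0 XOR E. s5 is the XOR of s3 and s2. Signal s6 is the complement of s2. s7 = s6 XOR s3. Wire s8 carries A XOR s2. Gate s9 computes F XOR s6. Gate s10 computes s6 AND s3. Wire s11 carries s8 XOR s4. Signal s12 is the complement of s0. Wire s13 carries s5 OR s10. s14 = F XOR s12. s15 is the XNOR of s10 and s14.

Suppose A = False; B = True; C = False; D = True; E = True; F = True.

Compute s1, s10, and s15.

s1 = False, s10 = False, s15 = False

s0 = B XOR C = True XOR False = True
s1 = D XOR s0 = True XOR True = False
s2 = s1 XOR E = False XOR True = True
s3 = D XOR F = True XOR True = False
s6 = NOT s2 = NOT True = False
s10 = s6 AND s3 = False AND False = False
s12 = NOT s0 = NOT True = False
s14 = F XOR s12 = True XOR False = True
s15 = s10 XNOR s14 = False XNOR True = False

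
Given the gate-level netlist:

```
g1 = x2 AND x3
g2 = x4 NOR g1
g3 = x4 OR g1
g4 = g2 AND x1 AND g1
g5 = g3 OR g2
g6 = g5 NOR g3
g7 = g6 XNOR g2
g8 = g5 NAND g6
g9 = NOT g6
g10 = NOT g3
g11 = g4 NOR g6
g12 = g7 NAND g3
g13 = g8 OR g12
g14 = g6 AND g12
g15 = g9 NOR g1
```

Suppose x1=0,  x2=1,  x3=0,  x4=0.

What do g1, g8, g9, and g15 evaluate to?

g1 = 0; g8 = 1; g9 = 1; g15 = 0

g1 = x2 AND x3 = 1 AND 0 = 0
g2 = x4 NOR g1 = 0 NOR 0 = 1
g3 = x4 OR g1 = 0 OR 0 = 0
g5 = g3 OR g2 = 0 OR 1 = 1
g6 = g5 NOR g3 = 1 NOR 0 = 0
g8 = g5 NAND g6 = 1 NAND 0 = 1
g9 = NOT g6 = NOT 0 = 1
g15 = g9 NOR g1 = 1 NOR 0 = 0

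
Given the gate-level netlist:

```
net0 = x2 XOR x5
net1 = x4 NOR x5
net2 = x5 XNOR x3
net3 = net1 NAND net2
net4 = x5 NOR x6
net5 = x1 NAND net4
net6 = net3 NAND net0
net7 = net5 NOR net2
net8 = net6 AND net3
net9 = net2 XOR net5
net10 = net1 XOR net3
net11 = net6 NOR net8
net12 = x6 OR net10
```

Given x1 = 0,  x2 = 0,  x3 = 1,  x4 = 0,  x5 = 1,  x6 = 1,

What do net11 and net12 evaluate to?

net0 = x2 XOR x5 = 0 XOR 1 = 1
net1 = x4 NOR x5 = 0 NOR 1 = 0
net2 = x5 XNOR x3 = 1 XNOR 1 = 1
net3 = net1 NAND net2 = 0 NAND 1 = 1
net6 = net3 NAND net0 = 1 NAND 1 = 0
net8 = net6 AND net3 = 0 AND 1 = 0
net10 = net1 XOR net3 = 0 XOR 1 = 1
net11 = net6 NOR net8 = 0 NOR 0 = 1
net12 = x6 OR net10 = 1 OR 1 = 1

net11 = 1  net12 = 1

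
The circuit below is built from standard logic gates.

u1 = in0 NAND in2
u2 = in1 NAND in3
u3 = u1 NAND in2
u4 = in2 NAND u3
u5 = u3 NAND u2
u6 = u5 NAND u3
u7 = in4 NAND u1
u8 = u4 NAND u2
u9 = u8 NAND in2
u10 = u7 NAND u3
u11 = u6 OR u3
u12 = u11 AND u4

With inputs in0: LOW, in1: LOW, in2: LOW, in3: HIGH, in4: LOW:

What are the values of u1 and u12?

u1 = in0 NAND in2 = LOW NAND LOW = HIGH
u2 = in1 NAND in3 = LOW NAND HIGH = HIGH
u3 = u1 NAND in2 = HIGH NAND LOW = HIGH
u4 = in2 NAND u3 = LOW NAND HIGH = HIGH
u5 = u3 NAND u2 = HIGH NAND HIGH = LOW
u6 = u5 NAND u3 = LOW NAND HIGH = HIGH
u11 = u6 OR u3 = HIGH OR HIGH = HIGH
u12 = u11 AND u4 = HIGH AND HIGH = HIGH

u1 = HIGH, u12 = HIGH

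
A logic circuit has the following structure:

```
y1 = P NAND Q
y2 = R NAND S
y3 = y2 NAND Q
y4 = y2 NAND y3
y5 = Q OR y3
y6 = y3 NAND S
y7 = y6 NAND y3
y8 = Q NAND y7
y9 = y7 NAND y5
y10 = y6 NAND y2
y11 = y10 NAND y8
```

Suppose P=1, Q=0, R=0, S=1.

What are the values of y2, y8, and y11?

y2 = R NAND S = 0 NAND 1 = 1
y3 = y2 NAND Q = 1 NAND 0 = 1
y6 = y3 NAND S = 1 NAND 1 = 0
y7 = y6 NAND y3 = 0 NAND 1 = 1
y8 = Q NAND y7 = 0 NAND 1 = 1
y10 = y6 NAND y2 = 0 NAND 1 = 1
y11 = y10 NAND y8 = 1 NAND 1 = 0

y2 = 1, y8 = 1, y11 = 0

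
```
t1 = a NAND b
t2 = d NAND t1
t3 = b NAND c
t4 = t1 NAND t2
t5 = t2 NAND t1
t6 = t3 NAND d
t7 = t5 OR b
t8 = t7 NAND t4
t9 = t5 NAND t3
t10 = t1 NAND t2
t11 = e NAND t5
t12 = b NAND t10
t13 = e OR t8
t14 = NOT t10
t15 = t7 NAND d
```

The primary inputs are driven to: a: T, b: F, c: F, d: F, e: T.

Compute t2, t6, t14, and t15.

t1 = a NAND b = T NAND F = T
t2 = d NAND t1 = F NAND T = T
t3 = b NAND c = F NAND F = T
t5 = t2 NAND t1 = T NAND T = F
t6 = t3 NAND d = T NAND F = T
t7 = t5 OR b = F OR F = F
t10 = t1 NAND t2 = T NAND T = F
t14 = NOT t10 = NOT F = T
t15 = t7 NAND d = F NAND F = T

t2 = T  t6 = T  t14 = T  t15 = T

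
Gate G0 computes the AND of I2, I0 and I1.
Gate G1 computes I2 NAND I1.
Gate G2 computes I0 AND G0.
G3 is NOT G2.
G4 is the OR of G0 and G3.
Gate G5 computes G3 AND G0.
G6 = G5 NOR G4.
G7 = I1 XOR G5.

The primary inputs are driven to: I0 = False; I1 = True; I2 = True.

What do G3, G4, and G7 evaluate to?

G3 = True, G4 = True, G7 = True

G0 = I2 AND I0 AND I1 = True AND False AND True = False
G2 = I0 AND G0 = False AND False = False
G3 = NOT G2 = NOT False = True
G4 = G0 OR G3 = False OR True = True
G5 = G3 AND G0 = True AND False = False
G7 = I1 XOR G5 = True XOR False = True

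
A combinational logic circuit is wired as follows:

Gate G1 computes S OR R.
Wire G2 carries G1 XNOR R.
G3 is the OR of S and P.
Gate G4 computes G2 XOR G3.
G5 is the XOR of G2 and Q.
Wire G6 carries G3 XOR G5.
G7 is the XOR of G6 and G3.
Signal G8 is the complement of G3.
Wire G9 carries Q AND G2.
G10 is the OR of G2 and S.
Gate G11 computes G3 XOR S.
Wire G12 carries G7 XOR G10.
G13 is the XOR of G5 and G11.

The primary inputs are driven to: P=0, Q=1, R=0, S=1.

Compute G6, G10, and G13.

G6 = 0  G10 = 1  G13 = 1

G1 = S OR R = 1 OR 0 = 1
G2 = G1 XNOR R = 1 XNOR 0 = 0
G3 = S OR P = 1 OR 0 = 1
G5 = G2 XOR Q = 0 XOR 1 = 1
G6 = G3 XOR G5 = 1 XOR 1 = 0
G10 = G2 OR S = 0 OR 1 = 1
G11 = G3 XOR S = 1 XOR 1 = 0
G13 = G5 XOR G11 = 1 XOR 0 = 1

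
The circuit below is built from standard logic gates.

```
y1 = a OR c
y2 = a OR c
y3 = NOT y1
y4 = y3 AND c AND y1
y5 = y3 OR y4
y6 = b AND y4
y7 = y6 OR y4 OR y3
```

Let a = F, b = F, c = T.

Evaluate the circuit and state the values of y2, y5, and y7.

y2 = T; y5 = F; y7 = F

y1 = a OR c = F OR T = T
y2 = a OR c = F OR T = T
y3 = NOT y1 = NOT T = F
y4 = y3 AND c AND y1 = F AND T AND T = F
y5 = y3 OR y4 = F OR F = F
y6 = b AND y4 = F AND F = F
y7 = y6 OR y4 OR y3 = F OR F OR F = F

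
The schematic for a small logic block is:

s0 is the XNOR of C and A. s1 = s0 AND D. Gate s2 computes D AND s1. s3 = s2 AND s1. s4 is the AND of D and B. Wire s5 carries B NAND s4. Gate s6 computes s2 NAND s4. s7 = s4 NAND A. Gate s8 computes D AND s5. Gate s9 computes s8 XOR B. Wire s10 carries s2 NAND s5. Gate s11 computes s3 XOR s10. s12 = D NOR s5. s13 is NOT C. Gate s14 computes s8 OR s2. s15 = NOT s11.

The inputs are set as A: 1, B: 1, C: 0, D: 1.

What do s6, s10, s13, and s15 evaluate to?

s6 = 1, s10 = 1, s13 = 1, s15 = 0

s0 = C XNOR A = 0 XNOR 1 = 0
s1 = s0 AND D = 0 AND 1 = 0
s2 = D AND s1 = 1 AND 0 = 0
s3 = s2 AND s1 = 0 AND 0 = 0
s4 = D AND B = 1 AND 1 = 1
s5 = B NAND s4 = 1 NAND 1 = 0
s6 = s2 NAND s4 = 0 NAND 1 = 1
s10 = s2 NAND s5 = 0 NAND 0 = 1
s11 = s3 XOR s10 = 0 XOR 1 = 1
s13 = NOT C = NOT 0 = 1
s15 = NOT s11 = NOT 1 = 0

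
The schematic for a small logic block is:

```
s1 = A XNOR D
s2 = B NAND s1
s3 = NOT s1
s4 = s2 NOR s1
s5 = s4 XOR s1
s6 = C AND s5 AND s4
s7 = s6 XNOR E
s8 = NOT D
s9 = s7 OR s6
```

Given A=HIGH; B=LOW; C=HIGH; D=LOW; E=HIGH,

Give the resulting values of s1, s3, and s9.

s1 = LOW; s3 = HIGH; s9 = LOW

s1 = A XNOR D = HIGH XNOR LOW = LOW
s2 = B NAND s1 = LOW NAND LOW = HIGH
s3 = NOT s1 = NOT LOW = HIGH
s4 = s2 NOR s1 = HIGH NOR LOW = LOW
s5 = s4 XOR s1 = LOW XOR LOW = LOW
s6 = C AND s5 AND s4 = HIGH AND LOW AND LOW = LOW
s7 = s6 XNOR E = LOW XNOR HIGH = LOW
s9 = s7 OR s6 = LOW OR LOW = LOW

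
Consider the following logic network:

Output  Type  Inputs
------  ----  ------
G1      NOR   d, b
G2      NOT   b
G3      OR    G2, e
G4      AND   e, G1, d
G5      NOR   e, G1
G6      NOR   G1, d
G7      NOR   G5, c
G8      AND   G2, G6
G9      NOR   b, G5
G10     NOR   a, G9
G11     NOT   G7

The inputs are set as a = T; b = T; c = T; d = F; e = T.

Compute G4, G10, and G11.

G4 = F, G10 = F, G11 = T

G1 = d NOR b = F NOR T = F
G4 = e AND G1 AND d = T AND F AND F = F
G5 = e NOR G1 = T NOR F = F
G7 = G5 NOR c = F NOR T = F
G9 = b NOR G5 = T NOR F = F
G10 = a NOR G9 = T NOR F = F
G11 = NOT G7 = NOT F = T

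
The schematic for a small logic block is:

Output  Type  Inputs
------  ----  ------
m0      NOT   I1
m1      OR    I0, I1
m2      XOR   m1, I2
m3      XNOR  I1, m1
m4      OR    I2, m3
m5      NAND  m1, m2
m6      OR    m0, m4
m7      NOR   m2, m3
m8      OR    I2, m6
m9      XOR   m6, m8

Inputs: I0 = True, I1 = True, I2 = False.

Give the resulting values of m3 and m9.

m3 = True, m9 = False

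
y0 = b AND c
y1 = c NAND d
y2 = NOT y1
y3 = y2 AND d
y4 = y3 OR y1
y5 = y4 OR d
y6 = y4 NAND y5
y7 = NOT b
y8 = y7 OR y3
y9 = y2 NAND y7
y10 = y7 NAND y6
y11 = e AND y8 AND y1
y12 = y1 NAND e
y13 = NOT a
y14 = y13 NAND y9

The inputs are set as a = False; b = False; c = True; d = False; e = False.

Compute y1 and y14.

y1 = True, y14 = False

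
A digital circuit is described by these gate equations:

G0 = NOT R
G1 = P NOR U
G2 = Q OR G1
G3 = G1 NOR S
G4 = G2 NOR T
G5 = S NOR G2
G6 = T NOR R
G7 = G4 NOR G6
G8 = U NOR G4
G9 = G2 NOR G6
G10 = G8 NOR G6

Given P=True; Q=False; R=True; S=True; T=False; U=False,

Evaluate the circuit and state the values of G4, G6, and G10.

G4 = True, G6 = False, G10 = True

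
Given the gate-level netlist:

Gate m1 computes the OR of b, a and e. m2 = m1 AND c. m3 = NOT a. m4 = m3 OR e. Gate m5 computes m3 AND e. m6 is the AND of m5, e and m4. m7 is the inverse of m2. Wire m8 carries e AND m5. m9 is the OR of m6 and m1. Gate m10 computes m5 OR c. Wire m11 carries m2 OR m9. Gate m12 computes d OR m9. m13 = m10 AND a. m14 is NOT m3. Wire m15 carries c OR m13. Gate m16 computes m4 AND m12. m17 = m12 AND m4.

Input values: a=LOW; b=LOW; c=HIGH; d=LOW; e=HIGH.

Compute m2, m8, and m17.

m2 = HIGH; m8 = HIGH; m17 = HIGH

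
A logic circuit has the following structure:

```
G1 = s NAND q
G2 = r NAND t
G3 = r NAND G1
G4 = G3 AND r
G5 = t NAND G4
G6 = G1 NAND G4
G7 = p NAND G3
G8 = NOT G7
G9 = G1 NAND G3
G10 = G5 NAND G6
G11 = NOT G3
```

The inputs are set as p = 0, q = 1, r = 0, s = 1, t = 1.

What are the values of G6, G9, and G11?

G6 = 1, G9 = 1, G11 = 0

G1 = s NAND q = 1 NAND 1 = 0
G3 = r NAND G1 = 0 NAND 0 = 1
G4 = G3 AND r = 1 AND 0 = 0
G6 = G1 NAND G4 = 0 NAND 0 = 1
G9 = G1 NAND G3 = 0 NAND 1 = 1
G11 = NOT G3 = NOT 1 = 0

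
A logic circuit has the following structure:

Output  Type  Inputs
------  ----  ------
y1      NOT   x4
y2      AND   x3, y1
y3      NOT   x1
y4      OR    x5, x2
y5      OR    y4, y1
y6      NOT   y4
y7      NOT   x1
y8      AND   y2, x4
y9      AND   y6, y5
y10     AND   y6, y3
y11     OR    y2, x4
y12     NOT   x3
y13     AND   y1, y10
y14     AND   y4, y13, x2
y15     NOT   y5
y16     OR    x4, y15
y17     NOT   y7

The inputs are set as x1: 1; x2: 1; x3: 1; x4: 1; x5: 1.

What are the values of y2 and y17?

y2 = 0  y17 = 1

y1 = NOT x4 = NOT 1 = 0
y2 = x3 AND y1 = 1 AND 0 = 0
y7 = NOT x1 = NOT 1 = 0
y17 = NOT y7 = NOT 0 = 1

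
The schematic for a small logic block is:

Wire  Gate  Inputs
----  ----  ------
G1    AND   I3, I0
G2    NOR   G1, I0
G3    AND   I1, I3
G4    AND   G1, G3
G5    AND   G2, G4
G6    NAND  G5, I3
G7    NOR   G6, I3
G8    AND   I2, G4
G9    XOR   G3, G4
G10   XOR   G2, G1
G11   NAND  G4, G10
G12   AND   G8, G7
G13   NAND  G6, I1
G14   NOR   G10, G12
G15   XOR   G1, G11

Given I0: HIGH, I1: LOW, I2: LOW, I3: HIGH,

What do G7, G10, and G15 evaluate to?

G7 = LOW  G10 = HIGH  G15 = LOW

G1 = I3 AND I0 = HIGH AND HIGH = HIGH
G2 = G1 NOR I0 = HIGH NOR HIGH = LOW
G3 = I1 AND I3 = LOW AND HIGH = LOW
G4 = G1 AND G3 = HIGH AND LOW = LOW
G5 = G2 AND G4 = LOW AND LOW = LOW
G6 = G5 NAND I3 = LOW NAND HIGH = HIGH
G7 = G6 NOR I3 = HIGH NOR HIGH = LOW
G10 = G2 XOR G1 = LOW XOR HIGH = HIGH
G11 = G4 NAND G10 = LOW NAND HIGH = HIGH
G15 = G1 XOR G11 = HIGH XOR HIGH = LOW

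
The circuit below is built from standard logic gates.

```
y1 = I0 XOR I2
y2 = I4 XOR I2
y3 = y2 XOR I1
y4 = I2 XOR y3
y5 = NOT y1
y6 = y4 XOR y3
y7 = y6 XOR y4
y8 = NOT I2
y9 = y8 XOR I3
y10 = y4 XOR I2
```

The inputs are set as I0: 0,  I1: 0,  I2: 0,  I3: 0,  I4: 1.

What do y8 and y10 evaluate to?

y8 = 1; y10 = 1

y2 = I4 XOR I2 = 1 XOR 0 = 1
y3 = y2 XOR I1 = 1 XOR 0 = 1
y4 = I2 XOR y3 = 0 XOR 1 = 1
y8 = NOT I2 = NOT 0 = 1
y10 = y4 XOR I2 = 1 XOR 0 = 1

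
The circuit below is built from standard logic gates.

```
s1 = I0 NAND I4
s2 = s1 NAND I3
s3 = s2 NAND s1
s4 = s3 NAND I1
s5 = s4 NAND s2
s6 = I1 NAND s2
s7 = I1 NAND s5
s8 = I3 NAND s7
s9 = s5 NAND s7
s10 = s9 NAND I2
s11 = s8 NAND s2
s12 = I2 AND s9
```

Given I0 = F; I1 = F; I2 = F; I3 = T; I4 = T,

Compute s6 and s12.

s6 = T  s12 = F

s1 = I0 NAND I4 = F NAND T = T
s2 = s1 NAND I3 = T NAND T = F
s3 = s2 NAND s1 = F NAND T = T
s4 = s3 NAND I1 = T NAND F = T
s5 = s4 NAND s2 = T NAND F = T
s6 = I1 NAND s2 = F NAND F = T
s7 = I1 NAND s5 = F NAND T = T
s9 = s5 NAND s7 = T NAND T = F
s12 = I2 AND s9 = F AND F = F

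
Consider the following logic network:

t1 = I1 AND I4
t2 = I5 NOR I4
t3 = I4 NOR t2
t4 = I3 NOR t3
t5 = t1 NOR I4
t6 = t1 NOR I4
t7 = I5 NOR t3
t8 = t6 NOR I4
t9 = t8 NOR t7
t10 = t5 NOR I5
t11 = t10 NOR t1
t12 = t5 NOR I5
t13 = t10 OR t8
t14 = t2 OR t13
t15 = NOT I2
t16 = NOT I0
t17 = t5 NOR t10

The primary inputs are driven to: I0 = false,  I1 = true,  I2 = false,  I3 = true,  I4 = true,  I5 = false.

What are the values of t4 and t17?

t1 = I1 AND I4 = true AND true = true
t2 = I5 NOR I4 = false NOR true = false
t3 = I4 NOR t2 = true NOR false = false
t4 = I3 NOR t3 = true NOR false = false
t5 = t1 NOR I4 = true NOR true = false
t10 = t5 NOR I5 = false NOR false = true
t17 = t5 NOR t10 = false NOR true = false

t4 = false  t17 = false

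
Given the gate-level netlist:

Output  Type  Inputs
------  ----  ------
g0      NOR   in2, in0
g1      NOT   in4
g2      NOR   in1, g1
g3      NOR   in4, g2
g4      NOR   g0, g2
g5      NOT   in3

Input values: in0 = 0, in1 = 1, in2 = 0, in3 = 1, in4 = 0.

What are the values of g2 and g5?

g2 = 0; g5 = 0

g1 = NOT in4 = NOT 0 = 1
g2 = in1 NOR g1 = 1 NOR 1 = 0
g5 = NOT in3 = NOT 1 = 0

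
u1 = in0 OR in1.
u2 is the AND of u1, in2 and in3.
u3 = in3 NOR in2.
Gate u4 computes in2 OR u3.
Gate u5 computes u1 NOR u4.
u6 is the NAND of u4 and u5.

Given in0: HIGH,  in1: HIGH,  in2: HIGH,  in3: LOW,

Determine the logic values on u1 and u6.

u1 = HIGH; u6 = HIGH

u1 = in0 OR in1 = HIGH OR HIGH = HIGH
u3 = in3 NOR in2 = LOW NOR HIGH = LOW
u4 = in2 OR u3 = HIGH OR LOW = HIGH
u5 = u1 NOR u4 = HIGH NOR HIGH = LOW
u6 = u4 NAND u5 = HIGH NAND LOW = HIGH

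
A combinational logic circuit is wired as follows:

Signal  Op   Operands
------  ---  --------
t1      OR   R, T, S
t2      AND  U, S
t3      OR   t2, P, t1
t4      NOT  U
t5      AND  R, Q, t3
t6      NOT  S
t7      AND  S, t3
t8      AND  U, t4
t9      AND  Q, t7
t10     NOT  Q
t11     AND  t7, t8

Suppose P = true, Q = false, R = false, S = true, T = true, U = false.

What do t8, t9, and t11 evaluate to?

t1 = R OR T OR S = false OR true OR true = true
t2 = U AND S = false AND true = false
t3 = t2 OR P OR t1 = false OR true OR true = true
t4 = NOT U = NOT false = true
t7 = S AND t3 = true AND true = true
t8 = U AND t4 = false AND true = false
t9 = Q AND t7 = false AND true = false
t11 = t7 AND t8 = true AND false = false

t8 = false, t9 = false, t11 = false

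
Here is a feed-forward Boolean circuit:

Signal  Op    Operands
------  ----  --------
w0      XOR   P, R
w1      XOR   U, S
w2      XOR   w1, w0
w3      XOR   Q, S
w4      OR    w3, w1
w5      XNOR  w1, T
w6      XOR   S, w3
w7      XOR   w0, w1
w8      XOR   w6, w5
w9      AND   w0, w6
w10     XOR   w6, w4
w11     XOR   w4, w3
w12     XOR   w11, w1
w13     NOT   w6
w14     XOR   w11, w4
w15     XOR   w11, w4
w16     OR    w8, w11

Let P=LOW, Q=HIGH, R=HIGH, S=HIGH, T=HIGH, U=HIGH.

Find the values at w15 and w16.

w1 = U XOR S = HIGH XOR HIGH = LOW
w3 = Q XOR S = HIGH XOR HIGH = LOW
w4 = w3 OR w1 = LOW OR LOW = LOW
w5 = w1 XNOR T = LOW XNOR HIGH = LOW
w6 = S XOR w3 = HIGH XOR LOW = HIGH
w8 = w6 XOR w5 = HIGH XOR LOW = HIGH
w11 = w4 XOR w3 = LOW XOR LOW = LOW
w15 = w11 XOR w4 = LOW XOR LOW = LOW
w16 = w8 OR w11 = HIGH OR LOW = HIGH

w15 = LOW  w16 = HIGH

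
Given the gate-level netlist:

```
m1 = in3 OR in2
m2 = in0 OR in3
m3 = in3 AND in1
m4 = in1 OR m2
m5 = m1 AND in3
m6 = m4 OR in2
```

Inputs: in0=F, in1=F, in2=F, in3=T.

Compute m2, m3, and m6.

m2 = T, m3 = F, m6 = T

m2 = in0 OR in3 = F OR T = T
m3 = in3 AND in1 = T AND F = F
m4 = in1 OR m2 = F OR T = T
m6 = m4 OR in2 = T OR F = T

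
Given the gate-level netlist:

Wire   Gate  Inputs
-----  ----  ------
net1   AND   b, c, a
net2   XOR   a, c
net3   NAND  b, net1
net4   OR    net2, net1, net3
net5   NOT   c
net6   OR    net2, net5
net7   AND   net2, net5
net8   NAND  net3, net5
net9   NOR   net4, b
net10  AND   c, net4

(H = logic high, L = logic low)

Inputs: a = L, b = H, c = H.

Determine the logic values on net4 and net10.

net1 = b AND c AND a = H AND H AND L = L
net2 = a XOR c = L XOR H = H
net3 = b NAND net1 = H NAND L = H
net4 = net2 OR net1 OR net3 = H OR L OR H = H
net10 = c AND net4 = H AND H = H

net4 = H, net10 = H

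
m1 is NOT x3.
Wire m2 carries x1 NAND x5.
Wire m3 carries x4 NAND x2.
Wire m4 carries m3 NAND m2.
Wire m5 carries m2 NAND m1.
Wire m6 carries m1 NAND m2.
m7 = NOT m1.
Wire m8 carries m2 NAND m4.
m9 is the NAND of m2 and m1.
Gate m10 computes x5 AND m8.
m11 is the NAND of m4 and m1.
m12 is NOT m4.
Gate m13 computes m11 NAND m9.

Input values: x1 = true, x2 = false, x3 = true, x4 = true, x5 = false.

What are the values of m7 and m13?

m1 = NOT x3 = NOT true = false
m2 = x1 NAND x5 = true NAND false = true
m3 = x4 NAND x2 = true NAND false = true
m4 = m3 NAND m2 = true NAND true = false
m7 = NOT m1 = NOT false = true
m9 = m2 NAND m1 = true NAND false = true
m11 = m4 NAND m1 = false NAND false = true
m13 = m11 NAND m9 = true NAND true = false

m7 = true  m13 = false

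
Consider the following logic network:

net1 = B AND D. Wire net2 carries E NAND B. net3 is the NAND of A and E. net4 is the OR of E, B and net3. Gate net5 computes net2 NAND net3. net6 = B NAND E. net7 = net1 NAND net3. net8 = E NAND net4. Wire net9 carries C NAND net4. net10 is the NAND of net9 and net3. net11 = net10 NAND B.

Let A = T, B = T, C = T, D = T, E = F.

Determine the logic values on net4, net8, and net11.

net3 = A NAND E = T NAND F = T
net4 = E OR B OR net3 = F OR T OR T = T
net8 = E NAND net4 = F NAND T = T
net9 = C NAND net4 = T NAND T = F
net10 = net9 NAND net3 = F NAND T = T
net11 = net10 NAND B = T NAND T = F

net4 = T, net8 = T, net11 = F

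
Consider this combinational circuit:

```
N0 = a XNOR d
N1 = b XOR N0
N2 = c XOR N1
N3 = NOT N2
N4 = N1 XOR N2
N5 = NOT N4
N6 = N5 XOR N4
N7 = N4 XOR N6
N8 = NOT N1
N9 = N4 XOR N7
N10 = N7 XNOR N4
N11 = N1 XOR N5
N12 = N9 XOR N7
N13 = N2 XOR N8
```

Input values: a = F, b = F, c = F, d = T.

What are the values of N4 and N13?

N4 = F, N13 = T

N0 = a XNOR d = F XNOR T = F
N1 = b XOR N0 = F XOR F = F
N2 = c XOR N1 = F XOR F = F
N4 = N1 XOR N2 = F XOR F = F
N8 = NOT N1 = NOT F = T
N13 = N2 XOR N8 = F XOR T = T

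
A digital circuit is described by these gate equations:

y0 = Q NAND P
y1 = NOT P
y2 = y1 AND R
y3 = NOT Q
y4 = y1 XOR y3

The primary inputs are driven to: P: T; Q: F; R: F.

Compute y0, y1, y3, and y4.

y0 = T, y1 = F, y3 = T, y4 = T

y0 = Q NAND P = F NAND T = T
y1 = NOT P = NOT T = F
y3 = NOT Q = NOT F = T
y4 = y1 XOR y3 = F XOR T = T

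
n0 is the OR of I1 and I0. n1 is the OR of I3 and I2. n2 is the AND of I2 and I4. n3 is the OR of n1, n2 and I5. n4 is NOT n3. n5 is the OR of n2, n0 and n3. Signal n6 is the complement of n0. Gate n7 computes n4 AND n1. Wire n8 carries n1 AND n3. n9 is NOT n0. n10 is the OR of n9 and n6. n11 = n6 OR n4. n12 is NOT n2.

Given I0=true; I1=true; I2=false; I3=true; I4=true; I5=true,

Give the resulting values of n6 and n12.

n6 = false, n12 = true

n0 = I1 OR I0 = true OR true = true
n2 = I2 AND I4 = false AND true = false
n6 = NOT n0 = NOT true = false
n12 = NOT n2 = NOT false = true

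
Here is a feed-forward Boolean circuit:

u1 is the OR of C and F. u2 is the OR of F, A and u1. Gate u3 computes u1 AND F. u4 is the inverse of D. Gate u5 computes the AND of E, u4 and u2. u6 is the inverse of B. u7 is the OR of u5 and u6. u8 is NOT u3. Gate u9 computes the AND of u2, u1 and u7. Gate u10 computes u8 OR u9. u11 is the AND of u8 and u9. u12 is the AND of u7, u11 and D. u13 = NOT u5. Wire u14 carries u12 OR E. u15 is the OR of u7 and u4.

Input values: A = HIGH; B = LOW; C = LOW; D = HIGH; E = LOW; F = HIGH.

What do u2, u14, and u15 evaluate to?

u2 = HIGH, u14 = LOW, u15 = HIGH

u1 = C OR F = LOW OR HIGH = HIGH
u2 = F OR A OR u1 = HIGH OR HIGH OR HIGH = HIGH
u3 = u1 AND F = HIGH AND HIGH = HIGH
u4 = NOT D = NOT HIGH = LOW
u5 = E AND u4 AND u2 = LOW AND LOW AND HIGH = LOW
u6 = NOT B = NOT LOW = HIGH
u7 = u5 OR u6 = LOW OR HIGH = HIGH
u8 = NOT u3 = NOT HIGH = LOW
u9 = u2 AND u1 AND u7 = HIGH AND HIGH AND HIGH = HIGH
u11 = u8 AND u9 = LOW AND HIGH = LOW
u12 = u7 AND u11 AND D = HIGH AND LOW AND HIGH = LOW
u14 = u12 OR E = LOW OR LOW = LOW
u15 = u7 OR u4 = HIGH OR LOW = HIGH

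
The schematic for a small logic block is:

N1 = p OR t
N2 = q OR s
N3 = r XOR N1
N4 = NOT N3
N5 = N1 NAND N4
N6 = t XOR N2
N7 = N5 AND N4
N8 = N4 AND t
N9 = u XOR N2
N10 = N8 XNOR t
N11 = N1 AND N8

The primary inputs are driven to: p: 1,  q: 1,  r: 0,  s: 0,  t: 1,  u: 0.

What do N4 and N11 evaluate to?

N4 = 0; N11 = 0

N1 = p OR t = 1 OR 1 = 1
N3 = r XOR N1 = 0 XOR 1 = 1
N4 = NOT N3 = NOT 1 = 0
N8 = N4 AND t = 0 AND 1 = 0
N11 = N1 AND N8 = 1 AND 0 = 0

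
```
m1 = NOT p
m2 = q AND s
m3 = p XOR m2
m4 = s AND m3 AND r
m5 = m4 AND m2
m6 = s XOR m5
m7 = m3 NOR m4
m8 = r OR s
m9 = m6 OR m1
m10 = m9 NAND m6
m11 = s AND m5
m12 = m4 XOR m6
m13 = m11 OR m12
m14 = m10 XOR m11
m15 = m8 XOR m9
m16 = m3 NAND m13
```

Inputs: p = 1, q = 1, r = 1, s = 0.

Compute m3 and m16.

m2 = q AND s = 1 AND 0 = 0
m3 = p XOR m2 = 1 XOR 0 = 1
m4 = s AND m3 AND r = 0 AND 1 AND 1 = 0
m5 = m4 AND m2 = 0 AND 0 = 0
m6 = s XOR m5 = 0 XOR 0 = 0
m11 = s AND m5 = 0 AND 0 = 0
m12 = m4 XOR m6 = 0 XOR 0 = 0
m13 = m11 OR m12 = 0 OR 0 = 0
m16 = m3 NAND m13 = 1 NAND 0 = 1

m3 = 1  m16 = 1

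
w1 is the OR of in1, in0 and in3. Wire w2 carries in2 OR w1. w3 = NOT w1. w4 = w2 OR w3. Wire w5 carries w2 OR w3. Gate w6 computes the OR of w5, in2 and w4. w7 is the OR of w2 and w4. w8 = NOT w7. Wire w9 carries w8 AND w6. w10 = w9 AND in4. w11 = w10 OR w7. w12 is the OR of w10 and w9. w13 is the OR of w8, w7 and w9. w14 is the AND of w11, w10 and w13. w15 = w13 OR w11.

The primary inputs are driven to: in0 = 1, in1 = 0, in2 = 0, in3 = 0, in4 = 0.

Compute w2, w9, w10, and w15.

w1 = in1 OR in0 OR in3 = 0 OR 1 OR 0 = 1
w2 = in2 OR w1 = 0 OR 1 = 1
w3 = NOT w1 = NOT 1 = 0
w4 = w2 OR w3 = 1 OR 0 = 1
w5 = w2 OR w3 = 1 OR 0 = 1
w6 = w5 OR in2 OR w4 = 1 OR 0 OR 1 = 1
w7 = w2 OR w4 = 1 OR 1 = 1
w8 = NOT w7 = NOT 1 = 0
w9 = w8 AND w6 = 0 AND 1 = 0
w10 = w9 AND in4 = 0 AND 0 = 0
w11 = w10 OR w7 = 0 OR 1 = 1
w13 = w8 OR w7 OR w9 = 0 OR 1 OR 0 = 1
w15 = w13 OR w11 = 1 OR 1 = 1

w2 = 1, w9 = 0, w10 = 0, w15 = 1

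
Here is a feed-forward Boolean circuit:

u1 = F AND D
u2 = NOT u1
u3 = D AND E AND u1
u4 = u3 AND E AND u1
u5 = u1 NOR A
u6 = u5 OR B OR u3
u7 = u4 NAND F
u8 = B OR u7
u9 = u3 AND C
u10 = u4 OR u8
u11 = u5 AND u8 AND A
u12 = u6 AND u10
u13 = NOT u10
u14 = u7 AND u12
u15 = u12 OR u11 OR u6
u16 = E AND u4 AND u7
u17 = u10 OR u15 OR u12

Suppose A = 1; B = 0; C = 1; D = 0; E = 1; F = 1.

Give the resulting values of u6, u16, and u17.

u1 = F AND D = 1 AND 0 = 0
u3 = D AND E AND u1 = 0 AND 1 AND 0 = 0
u4 = u3 AND E AND u1 = 0 AND 1 AND 0 = 0
u5 = u1 NOR A = 0 NOR 1 = 0
u6 = u5 OR B OR u3 = 0 OR 0 OR 0 = 0
u7 = u4 NAND F = 0 NAND 1 = 1
u8 = B OR u7 = 0 OR 1 = 1
u10 = u4 OR u8 = 0 OR 1 = 1
u11 = u5 AND u8 AND A = 0 AND 1 AND 1 = 0
u12 = u6 AND u10 = 0 AND 1 = 0
u15 = u12 OR u11 OR u6 = 0 OR 0 OR 0 = 0
u16 = E AND u4 AND u7 = 1 AND 0 AND 1 = 0
u17 = u10 OR u15 OR u12 = 1 OR 0 OR 0 = 1

u6 = 0  u16 = 0  u17 = 1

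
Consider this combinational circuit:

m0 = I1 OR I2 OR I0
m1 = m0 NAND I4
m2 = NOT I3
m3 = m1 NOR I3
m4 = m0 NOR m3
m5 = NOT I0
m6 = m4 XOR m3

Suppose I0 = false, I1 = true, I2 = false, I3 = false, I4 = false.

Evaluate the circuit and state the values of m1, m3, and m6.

m1 = true  m3 = false  m6 = false

m0 = I1 OR I2 OR I0 = true OR false OR false = true
m1 = m0 NAND I4 = true NAND false = true
m3 = m1 NOR I3 = true NOR false = false
m4 = m0 NOR m3 = true NOR false = false
m6 = m4 XOR m3 = false XOR false = false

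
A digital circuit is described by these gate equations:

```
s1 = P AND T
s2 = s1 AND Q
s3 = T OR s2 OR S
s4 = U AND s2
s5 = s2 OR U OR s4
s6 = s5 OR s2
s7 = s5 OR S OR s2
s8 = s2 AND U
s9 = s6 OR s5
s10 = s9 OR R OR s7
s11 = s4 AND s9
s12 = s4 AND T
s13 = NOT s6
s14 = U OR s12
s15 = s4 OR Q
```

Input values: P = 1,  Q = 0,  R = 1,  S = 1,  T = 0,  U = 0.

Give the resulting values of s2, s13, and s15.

s1 = P AND T = 1 AND 0 = 0
s2 = s1 AND Q = 0 AND 0 = 0
s4 = U AND s2 = 0 AND 0 = 0
s5 = s2 OR U OR s4 = 0 OR 0 OR 0 = 0
s6 = s5 OR s2 = 0 OR 0 = 0
s13 = NOT s6 = NOT 0 = 1
s15 = s4 OR Q = 0 OR 0 = 0

s2 = 0  s13 = 1  s15 = 0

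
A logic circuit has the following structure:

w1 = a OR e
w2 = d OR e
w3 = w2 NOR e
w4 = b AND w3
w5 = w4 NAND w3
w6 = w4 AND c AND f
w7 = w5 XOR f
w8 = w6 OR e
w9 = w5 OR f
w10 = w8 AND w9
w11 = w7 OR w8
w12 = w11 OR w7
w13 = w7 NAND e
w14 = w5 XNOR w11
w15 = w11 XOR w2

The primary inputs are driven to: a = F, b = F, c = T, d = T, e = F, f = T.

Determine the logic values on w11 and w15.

w11 = F  w15 = T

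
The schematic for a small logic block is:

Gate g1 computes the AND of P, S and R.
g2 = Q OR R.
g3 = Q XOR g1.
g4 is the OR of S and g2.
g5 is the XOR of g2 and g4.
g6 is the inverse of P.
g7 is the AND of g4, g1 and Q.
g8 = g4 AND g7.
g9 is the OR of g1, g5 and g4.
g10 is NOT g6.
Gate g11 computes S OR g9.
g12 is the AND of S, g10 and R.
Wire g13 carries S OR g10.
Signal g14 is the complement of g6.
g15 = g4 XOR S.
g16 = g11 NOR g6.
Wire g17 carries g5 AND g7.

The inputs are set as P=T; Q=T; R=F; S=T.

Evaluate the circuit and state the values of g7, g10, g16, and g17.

g7 = F  g10 = T  g16 = F  g17 = F

g1 = P AND S AND R = T AND T AND F = F
g2 = Q OR R = T OR F = T
g4 = S OR g2 = T OR T = T
g5 = g2 XOR g4 = T XOR T = F
g6 = NOT P = NOT T = F
g7 = g4 AND g1 AND Q = T AND F AND T = F
g9 = g1 OR g5 OR g4 = F OR F OR T = T
g10 = NOT g6 = NOT F = T
g11 = S OR g9 = T OR T = T
g16 = g11 NOR g6 = T NOR F = F
g17 = g5 AND g7 = F AND F = F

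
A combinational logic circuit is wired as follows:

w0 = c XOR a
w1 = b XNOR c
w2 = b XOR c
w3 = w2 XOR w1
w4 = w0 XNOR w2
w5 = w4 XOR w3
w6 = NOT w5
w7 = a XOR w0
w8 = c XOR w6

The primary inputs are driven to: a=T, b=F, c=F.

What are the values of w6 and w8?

w6 = F; w8 = F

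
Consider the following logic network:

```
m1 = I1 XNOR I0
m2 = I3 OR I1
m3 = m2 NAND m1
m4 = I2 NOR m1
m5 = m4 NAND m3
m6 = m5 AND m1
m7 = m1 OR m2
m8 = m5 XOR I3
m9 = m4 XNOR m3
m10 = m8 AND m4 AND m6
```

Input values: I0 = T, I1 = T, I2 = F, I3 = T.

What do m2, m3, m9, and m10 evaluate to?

m2 = T, m3 = F, m9 = T, m10 = F

m1 = I1 XNOR I0 = T XNOR T = T
m2 = I3 OR I1 = T OR T = T
m3 = m2 NAND m1 = T NAND T = F
m4 = I2 NOR m1 = F NOR T = F
m5 = m4 NAND m3 = F NAND F = T
m6 = m5 AND m1 = T AND T = T
m8 = m5 XOR I3 = T XOR T = F
m9 = m4 XNOR m3 = F XNOR F = T
m10 = m8 AND m4 AND m6 = F AND F AND T = F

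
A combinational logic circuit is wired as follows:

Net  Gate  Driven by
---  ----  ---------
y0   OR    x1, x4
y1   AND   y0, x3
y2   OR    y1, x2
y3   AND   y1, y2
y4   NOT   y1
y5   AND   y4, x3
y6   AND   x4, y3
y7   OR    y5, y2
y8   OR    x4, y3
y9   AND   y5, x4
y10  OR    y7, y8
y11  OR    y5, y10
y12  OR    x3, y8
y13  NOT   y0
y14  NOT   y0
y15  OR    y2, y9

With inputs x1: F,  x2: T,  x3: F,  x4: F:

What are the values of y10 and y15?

y10 = T, y15 = T

y0 = x1 OR x4 = F OR F = F
y1 = y0 AND x3 = F AND F = F
y2 = y1 OR x2 = F OR T = T
y3 = y1 AND y2 = F AND T = F
y4 = NOT y1 = NOT F = T
y5 = y4 AND x3 = T AND F = F
y7 = y5 OR y2 = F OR T = T
y8 = x4 OR y3 = F OR F = F
y9 = y5 AND x4 = F AND F = F
y10 = y7 OR y8 = T OR F = T
y15 = y2 OR y9 = T OR F = T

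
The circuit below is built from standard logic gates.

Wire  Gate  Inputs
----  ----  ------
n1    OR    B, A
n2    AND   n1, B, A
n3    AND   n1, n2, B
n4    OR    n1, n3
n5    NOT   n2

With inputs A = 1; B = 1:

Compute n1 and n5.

n1 = 1; n5 = 0

n1 = B OR A = 1 OR 1 = 1
n2 = n1 AND B AND A = 1 AND 1 AND 1 = 1
n5 = NOT n2 = NOT 1 = 0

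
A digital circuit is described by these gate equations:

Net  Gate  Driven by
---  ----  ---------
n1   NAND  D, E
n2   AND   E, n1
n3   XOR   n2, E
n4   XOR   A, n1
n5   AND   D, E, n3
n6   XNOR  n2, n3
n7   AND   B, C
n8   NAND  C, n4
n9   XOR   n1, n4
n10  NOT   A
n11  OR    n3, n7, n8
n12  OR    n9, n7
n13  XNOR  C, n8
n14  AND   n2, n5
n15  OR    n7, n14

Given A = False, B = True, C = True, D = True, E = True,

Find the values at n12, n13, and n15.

n12 = True  n13 = True  n15 = True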